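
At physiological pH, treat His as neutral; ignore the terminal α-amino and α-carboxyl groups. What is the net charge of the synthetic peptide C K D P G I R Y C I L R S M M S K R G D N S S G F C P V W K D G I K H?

+4

The side chains ionized at physiological pH are Lys/Arg (+1) and Asp/Glu (−1); with His treated as neutral, nothing else contributes.
Positive (K, R): K2, R7, R12, K17, R18, K30, K34 → +7.
Negative (D, E): D3, D20, D31 → −3.
Net charge = (+7) + (−3) = +4.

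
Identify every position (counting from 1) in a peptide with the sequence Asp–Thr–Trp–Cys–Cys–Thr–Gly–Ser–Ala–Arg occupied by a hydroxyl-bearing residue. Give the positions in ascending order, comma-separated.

2, 6, 8

Matching residues: Thr2, Thr6, Ser8.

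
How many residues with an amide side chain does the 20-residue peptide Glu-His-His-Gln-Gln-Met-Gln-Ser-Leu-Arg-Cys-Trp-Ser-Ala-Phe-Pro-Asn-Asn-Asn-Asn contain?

Only N (asparagine) and Q (glutamine) carry a side-chain carboxamide.
Matching residues: Gln4, Gln5, Gln7, Asn17, Asn18, Asn19, Asn20.

7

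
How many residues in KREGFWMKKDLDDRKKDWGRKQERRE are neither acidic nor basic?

Acidic: D, E. Basic: K, R, H. All other residues are neither.
Matching residues: G4, F5, W6, M7, L11, W18, G19, Q22.

8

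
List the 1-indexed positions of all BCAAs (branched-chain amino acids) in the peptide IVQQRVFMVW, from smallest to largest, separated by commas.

V, L, and I make up the branched-chain aliphatic group.
Matching residues: I1, V2, V6, V9.

1, 2, 6, 9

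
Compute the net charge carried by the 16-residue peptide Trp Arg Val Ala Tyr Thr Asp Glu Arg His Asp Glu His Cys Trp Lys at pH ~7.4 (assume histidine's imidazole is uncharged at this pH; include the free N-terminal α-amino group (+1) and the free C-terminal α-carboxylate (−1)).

-1

Near pH 7.4, K and R contribute +1 each, D and E contribute −1 each, and every other side chain (His included, as stated) is uncharged.
Positive (K, R): Arg2, Arg9, Lys16 → +3.
Negative (D, E): Asp7, Glu8, Asp11, Glu12 → −4.
The N-terminus (+1) and C-terminus (−1) cancel.
Net charge = (+3) + (−4) = −1.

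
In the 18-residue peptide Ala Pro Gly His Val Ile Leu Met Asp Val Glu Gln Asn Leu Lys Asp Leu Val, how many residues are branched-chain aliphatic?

The BCAAs are Val, Leu, and Ile — aliphatic side chains with a branch point.
Matching residues: Val5, Ile6, Leu7, Val10, Leu14, Leu17, Val18.

7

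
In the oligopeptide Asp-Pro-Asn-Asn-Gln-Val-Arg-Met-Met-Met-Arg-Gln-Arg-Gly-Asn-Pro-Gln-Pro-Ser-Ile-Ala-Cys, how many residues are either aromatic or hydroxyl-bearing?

1

Aromatic: F, W, Y. Hydroxyl-bearing: S, T, Y.
Aromatic residues here: none (0).
Hydroxyl-bearing residues here: Ser19 (1).
(Y belongs to both groups, but none appear in this sequence.) Total = 0 + 1 = 1.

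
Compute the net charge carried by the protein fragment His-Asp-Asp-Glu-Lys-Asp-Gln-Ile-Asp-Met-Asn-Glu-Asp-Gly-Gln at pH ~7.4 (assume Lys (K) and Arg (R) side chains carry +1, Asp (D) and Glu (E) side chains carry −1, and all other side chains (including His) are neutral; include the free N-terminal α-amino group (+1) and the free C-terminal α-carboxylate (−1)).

-6

Positive (K, R): Lys5 → +1.
Negative (D, E): Asp2, Asp3, Glu4, Asp6, Asp9, Glu12, Asp13 → −7.
The N-terminus (+1) and C-terminus (−1) cancel.
Net charge = (+1) + (−7) = −6.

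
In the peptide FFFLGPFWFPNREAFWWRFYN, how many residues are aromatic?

The aromatic amino acids are Phe (F, benzyl), Trp (W, indole), and Tyr (Y, phenol).
Matching residues: F1, F2, F3, F7, W8, F9, F15, W16, W17, F19, Y20.

11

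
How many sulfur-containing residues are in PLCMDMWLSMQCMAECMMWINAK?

Cysteine (C, thiol) and methionine (M, thioether) are the two sulfur-containing amino acids.
Matching residues: C3, M4, M6, M10, C12, M13, C16, M17, M18.

9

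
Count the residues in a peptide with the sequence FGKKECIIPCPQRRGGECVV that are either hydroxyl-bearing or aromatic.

1

Hydroxyl-bearing: S, T, Y. Aromatic: F, W, Y.
Hydroxyl-bearing residues here: none (0).
Aromatic residues here: F1 (1).
(Y belongs to both groups, but none appear in this sequence.) Total = 0 + 1 = 1.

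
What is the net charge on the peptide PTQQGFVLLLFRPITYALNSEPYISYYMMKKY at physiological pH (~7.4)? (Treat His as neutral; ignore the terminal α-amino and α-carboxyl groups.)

Near pH 7.4, K and R contribute +1 each, D and E contribute −1 each, and every other side chain (His included, as stated) is uncharged.
Positive (K, R): R12, K30, K31 → +3.
Negative (D, E): E21 → −1.
Net charge = (+3) + (−1) = +2.

+2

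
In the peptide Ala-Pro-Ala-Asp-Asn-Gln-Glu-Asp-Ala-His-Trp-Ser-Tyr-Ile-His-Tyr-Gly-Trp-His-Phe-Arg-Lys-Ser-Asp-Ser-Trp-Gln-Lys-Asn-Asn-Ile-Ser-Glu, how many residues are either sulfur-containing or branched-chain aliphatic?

Sulfur-containing: C, M. Branched-chain aliphatic: I, L, V.
Sulfur-containing residues here: none (0).
Branched-chain aliphatic residues here: Ile14, Ile31 (2).
The two groups share no amino acid, so total = 0 + 2 = 2.

2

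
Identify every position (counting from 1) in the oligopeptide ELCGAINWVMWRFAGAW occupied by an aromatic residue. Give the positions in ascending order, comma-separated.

Phenylalanine (F), tryptophan (W), and tyrosine (Y) have aromatic ring side chains.
Matching residues: W8, W11, F13, W17.

8, 11, 13, 17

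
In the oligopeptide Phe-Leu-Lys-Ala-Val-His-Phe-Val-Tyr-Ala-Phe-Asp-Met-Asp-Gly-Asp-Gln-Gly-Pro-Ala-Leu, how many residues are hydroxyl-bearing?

S, T, and Y are the three residues with a side-chain hydroxyl.
Matching residues: Tyr9.

1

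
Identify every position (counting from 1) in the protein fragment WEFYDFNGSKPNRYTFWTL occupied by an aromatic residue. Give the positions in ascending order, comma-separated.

Phenylalanine (F), tryptophan (W), and tyrosine (Y) have aromatic ring side chains.
Matching residues: W1, F3, Y4, F6, Y14, F16, W17.

1, 3, 4, 6, 14, 16, 17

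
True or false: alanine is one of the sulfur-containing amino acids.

The sulfur-bearing residues are cysteine (–SH) and methionine (–S–CH₃).
Alanine is not in this group.

False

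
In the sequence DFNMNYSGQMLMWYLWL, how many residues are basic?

0

K, R, and H are the three residues with basic side chains (ε-amine, guanidinium, and imidazole respectively).
None of the 17 residues belong to this group.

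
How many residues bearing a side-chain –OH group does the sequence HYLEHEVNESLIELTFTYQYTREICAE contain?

7

S, T, and Y are the three residues with a side-chain hydroxyl.
Matching residues: Y2, S10, T15, T17, Y18, Y20, T21.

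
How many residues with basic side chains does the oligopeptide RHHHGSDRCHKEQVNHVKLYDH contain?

K, R, and H are the three residues with basic side chains (ε-amine, guanidinium, and imidazole respectively).
Matching residues: R1, H2, H3, H4, R8, H10, K11, H16, K18, H22.

10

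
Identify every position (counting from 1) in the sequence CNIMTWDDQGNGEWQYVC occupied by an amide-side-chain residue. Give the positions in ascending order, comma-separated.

Asparagine (N) and glutamine (Q) have uncharged amide side chains.
Matching residues: N2, Q9, N11, Q15.

2, 9, 11, 15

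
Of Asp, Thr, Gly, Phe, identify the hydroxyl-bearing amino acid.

Thr

The –OH-bearing residues are Ser, Thr (aliphatic alcohols), and Tyr (phenol).
Of the listed options, only Thr belongs to this group.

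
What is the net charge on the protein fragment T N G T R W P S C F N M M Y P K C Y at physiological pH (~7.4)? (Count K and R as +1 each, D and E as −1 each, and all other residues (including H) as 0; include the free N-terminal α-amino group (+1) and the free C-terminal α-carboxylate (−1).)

Positive (K, R): R5, K16 → +2.
Negative (D, E): none → −0.
The N-terminus (+1) and C-terminus (−1) cancel.
Net charge = (+2) + (−0) = +2.

+2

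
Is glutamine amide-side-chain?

The amide-side-chain residues are Asn (N) and Gln (Q).
Glutamine is in this group.

Yes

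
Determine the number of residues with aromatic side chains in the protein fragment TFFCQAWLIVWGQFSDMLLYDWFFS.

F, W, and Y each carry an aromatic ring on the side chain.
Matching residues: F2, F3, W7, W11, F14, Y20, W22, F23, F24.

9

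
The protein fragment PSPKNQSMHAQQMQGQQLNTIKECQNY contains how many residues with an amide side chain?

10

The amide-side-chain residues are Asn (N) and Gln (Q).
Matching residues: N5, Q6, Q11, Q12, Q14, Q16, Q17, N19, Q25, N26.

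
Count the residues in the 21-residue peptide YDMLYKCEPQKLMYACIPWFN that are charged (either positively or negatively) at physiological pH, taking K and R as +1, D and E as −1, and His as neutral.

Charged side chains at pH ~7.4: K, R (positive); D, E (negative).
Matching residues: D2, K6, E8, K11.

4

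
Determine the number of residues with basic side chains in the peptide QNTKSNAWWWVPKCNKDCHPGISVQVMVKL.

5

Lysine (K), arginine (R), and histidine (H) have basic, nitrogen-containing side chains.
Matching residues: K4, K13, K16, H19, K29.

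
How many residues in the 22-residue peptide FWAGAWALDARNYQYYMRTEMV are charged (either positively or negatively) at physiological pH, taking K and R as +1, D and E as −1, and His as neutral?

4

Charged side chains at pH ~7.4: K, R (positive); D, E (negative).
Matching residues: D9, R11, R18, E20.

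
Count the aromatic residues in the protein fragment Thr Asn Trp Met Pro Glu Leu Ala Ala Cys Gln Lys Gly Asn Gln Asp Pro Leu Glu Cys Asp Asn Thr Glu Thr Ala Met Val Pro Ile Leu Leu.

1

F, W, and Y each carry an aromatic ring on the side chain.
Matching residues: Trp3.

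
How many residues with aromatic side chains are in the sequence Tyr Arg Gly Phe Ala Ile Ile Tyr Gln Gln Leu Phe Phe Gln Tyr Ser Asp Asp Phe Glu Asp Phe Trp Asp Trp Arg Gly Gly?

10

Phenylalanine (F), tryptophan (W), and tyrosine (Y) have aromatic ring side chains.
Matching residues: Tyr1, Phe4, Tyr8, Phe12, Phe13, Tyr15, Phe19, Phe22, Trp23, Trp25.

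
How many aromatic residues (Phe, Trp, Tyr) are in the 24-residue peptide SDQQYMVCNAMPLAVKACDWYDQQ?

3

Matching residues: Y5, W20, Y21.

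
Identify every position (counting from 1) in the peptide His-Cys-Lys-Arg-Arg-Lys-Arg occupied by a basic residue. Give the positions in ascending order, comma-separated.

1, 3, 4, 5, 6, 7

Lysine (K), arginine (R), and histidine (H) have basic, nitrogen-containing side chains.
Matching residues: His1, Lys3, Arg4, Arg5, Lys6, Arg7.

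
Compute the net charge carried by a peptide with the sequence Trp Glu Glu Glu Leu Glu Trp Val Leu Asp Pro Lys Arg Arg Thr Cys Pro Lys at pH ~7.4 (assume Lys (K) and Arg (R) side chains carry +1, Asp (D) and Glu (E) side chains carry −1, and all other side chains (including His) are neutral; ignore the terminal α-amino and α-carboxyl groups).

Positive (K, R): Lys12, Arg13, Arg14, Lys18 → +4.
Negative (D, E): Glu2, Glu3, Glu4, Glu6, Asp10 → −5.
Net charge = (+4) + (−5) = −1.

-1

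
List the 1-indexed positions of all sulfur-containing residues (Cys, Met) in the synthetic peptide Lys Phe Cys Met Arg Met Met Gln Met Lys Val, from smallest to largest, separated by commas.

Matching residues: Cys3, Met4, Met6, Met7, Met9.

3, 4, 6, 7, 9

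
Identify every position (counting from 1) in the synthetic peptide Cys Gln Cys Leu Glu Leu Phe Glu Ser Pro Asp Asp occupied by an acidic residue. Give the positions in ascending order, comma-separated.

5, 8, 11, 12

Aspartate (D) and glutamate (E) have carboxylic-acid side chains and are the acidic amino acids.
Matching residues: Glu5, Glu8, Asp11, Asp12.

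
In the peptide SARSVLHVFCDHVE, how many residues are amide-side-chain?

0

Asparagine (N) and glutamine (Q) have uncharged amide side chains.
None of the 14 residues belong to this group.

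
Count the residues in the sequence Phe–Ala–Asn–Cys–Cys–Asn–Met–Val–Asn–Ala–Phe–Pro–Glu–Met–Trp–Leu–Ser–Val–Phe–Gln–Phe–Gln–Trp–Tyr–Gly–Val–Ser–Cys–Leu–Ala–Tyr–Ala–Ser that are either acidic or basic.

Acidic: D, E. Basic: H, K, R.
Acidic residues here: Glu13 (1).
Basic residues here: none (0).
The two groups share no amino acid, so total = 1 + 0 = 1.

1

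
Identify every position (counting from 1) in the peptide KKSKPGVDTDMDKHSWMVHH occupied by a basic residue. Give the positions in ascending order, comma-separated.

Matching residues: K1, K2, K4, K13, H14, H19, H20.

1, 2, 4, 13, 14, 19, 20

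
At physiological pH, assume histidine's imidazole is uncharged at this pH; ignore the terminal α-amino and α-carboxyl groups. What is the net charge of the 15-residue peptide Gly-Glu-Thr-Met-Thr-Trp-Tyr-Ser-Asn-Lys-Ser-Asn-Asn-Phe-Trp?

The side chains ionized at physiological pH are Lys/Arg (+1) and Asp/Glu (−1); with His treated as neutral, nothing else contributes.
Positive (K, R): Lys10 → +1.
Negative (D, E): Glu2 → −1.
Net charge = (+1) + (−1) = 0.

0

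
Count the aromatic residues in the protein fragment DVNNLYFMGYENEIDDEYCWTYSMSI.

6

The aromatic amino acids are Phe (F, benzyl), Trp (W, indole), and Tyr (Y, phenol).
Matching residues: Y6, F7, Y10, Y18, W20, Y22.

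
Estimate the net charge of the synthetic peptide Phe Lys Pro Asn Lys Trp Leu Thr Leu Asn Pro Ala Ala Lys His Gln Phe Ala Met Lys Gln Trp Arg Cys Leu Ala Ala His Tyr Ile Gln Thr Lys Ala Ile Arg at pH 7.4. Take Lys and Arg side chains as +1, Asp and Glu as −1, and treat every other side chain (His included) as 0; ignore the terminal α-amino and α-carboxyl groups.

+7

Positive (K, R): Lys2, Lys5, Lys14, Lys20, Arg23, Lys33, Arg36 → +7.
Negative (D, E): none → −0.
Net charge = (+7) + (−0) = +7.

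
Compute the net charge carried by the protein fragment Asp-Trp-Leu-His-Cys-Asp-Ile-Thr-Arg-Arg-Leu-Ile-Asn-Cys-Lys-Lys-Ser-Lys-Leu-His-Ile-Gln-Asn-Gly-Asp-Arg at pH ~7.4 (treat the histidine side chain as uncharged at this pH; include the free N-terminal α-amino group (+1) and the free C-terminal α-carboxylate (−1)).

+3

At pH ~7.4 the Lys and Arg side chains are protonated (+1), the Asp and Glu side chains are deprotonated (−1), and with His taken as neutral all other side chains carry no charge.
Positive (K, R): Arg9, Arg10, Lys15, Lys16, Lys18, Arg26 → +6.
Negative (D, E): Asp1, Asp6, Asp25 → −3.
The N-terminus (+1) and C-terminus (−1) cancel.
Net charge = (+6) + (−3) = +3.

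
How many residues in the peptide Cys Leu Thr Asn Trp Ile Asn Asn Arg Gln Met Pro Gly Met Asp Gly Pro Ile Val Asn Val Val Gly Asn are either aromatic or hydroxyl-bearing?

2

Aromatic: F, W, Y. Hydroxyl-bearing: S, T, Y.
Aromatic residues here: Trp5 (1).
Hydroxyl-bearing residues here: Thr3 (1).
(Y belongs to both groups, but none appear in this sequence.) Total = 1 + 1 = 2.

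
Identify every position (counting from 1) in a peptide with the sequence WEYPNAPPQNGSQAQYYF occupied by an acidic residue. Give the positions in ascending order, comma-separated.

2

Aspartate (D) and glutamate (E) have carboxylic-acid side chains and are the acidic amino acids.
Matching residues: E2.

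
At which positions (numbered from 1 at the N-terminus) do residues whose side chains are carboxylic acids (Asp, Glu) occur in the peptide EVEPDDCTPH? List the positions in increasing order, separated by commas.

1, 3, 5, 6

Matching residues: E1, E3, D5, D6.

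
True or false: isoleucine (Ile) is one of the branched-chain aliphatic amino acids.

True

The BCAAs are Val, Leu, and Ile — aliphatic side chains with a branch point.
Isoleucine is in this group.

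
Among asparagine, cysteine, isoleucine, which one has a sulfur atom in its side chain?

Cysteine (C, thiol) and methionine (M, thioether) are the two sulfur-containing amino acids.
Of the listed options, only cysteine belongs to this group.

cysteine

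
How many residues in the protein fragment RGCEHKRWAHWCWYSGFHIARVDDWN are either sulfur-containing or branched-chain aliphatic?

Sulfur-containing: C, M. Branched-chain aliphatic: I, L, V.
Sulfur-containing residues here: C3, C12 (2).
Branched-chain aliphatic residues here: I19, V22 (2).
The two groups share no amino acid, so total = 2 + 2 = 4.

4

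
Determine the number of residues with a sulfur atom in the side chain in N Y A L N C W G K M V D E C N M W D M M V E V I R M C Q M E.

9

Cysteine (C, thiol) and methionine (M, thioether) are the two sulfur-containing amino acids.
Matching residues: C6, M10, C14, M16, M19, M20, M26, C27, M29.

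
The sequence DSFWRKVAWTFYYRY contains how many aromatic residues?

7

The aromatic amino acids are Phe (F, benzyl), Trp (W, indole), and Tyr (Y, phenol).
Matching residues: F3, W4, W9, F11, Y12, Y13, Y15.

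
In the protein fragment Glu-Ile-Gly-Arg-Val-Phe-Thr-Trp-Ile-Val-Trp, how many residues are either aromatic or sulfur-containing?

3

Aromatic: F, W, Y. Sulfur-containing: C, M.
Aromatic residues here: Phe6, Trp8, Trp11 (3).
Sulfur-containing residues here: none (0).
The two groups share no amino acid, so total = 3 + 0 = 3.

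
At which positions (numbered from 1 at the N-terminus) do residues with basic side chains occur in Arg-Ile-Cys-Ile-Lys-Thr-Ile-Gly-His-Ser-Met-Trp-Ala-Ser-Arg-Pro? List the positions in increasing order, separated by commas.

Lysine (K), arginine (R), and histidine (H) have basic, nitrogen-containing side chains.
Matching residues: Arg1, Lys5, His9, Arg15.

1, 5, 9, 15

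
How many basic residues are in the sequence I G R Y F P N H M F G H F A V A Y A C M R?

Lysine (K), arginine (R), and histidine (H) have basic, nitrogen-containing side chains.
Matching residues: R3, H8, H12, R21.

4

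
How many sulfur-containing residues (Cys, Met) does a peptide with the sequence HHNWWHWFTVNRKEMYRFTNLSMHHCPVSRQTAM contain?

Matching residues: M15, M23, C26, M34.

4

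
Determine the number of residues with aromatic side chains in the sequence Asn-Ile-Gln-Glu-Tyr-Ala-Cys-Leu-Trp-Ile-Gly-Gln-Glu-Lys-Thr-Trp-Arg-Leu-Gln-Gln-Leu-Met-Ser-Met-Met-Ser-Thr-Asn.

3

Phenylalanine (F), tryptophan (W), and tyrosine (Y) have aromatic ring side chains.
Matching residues: Tyr5, Trp9, Trp16.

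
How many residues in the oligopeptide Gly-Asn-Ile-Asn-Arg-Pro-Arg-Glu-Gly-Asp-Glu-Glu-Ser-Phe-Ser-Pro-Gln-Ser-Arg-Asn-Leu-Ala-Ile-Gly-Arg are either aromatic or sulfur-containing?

1

Aromatic: F, W, Y. Sulfur-containing: C, M.
Aromatic residues here: Phe14 (1).
Sulfur-containing residues here: none (0).
The two groups share no amino acid, so total = 1 + 0 = 1.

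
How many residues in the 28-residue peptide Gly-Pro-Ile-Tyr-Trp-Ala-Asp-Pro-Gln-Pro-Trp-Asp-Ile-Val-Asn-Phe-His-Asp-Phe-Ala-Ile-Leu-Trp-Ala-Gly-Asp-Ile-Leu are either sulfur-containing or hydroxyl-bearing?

Sulfur-containing: C, M. Hydroxyl-bearing: S, T, Y.
Sulfur-containing residues here: none (0).
Hydroxyl-bearing residues here: Tyr4 (1).
The two groups share no amino acid, so total = 0 + 1 = 1.

1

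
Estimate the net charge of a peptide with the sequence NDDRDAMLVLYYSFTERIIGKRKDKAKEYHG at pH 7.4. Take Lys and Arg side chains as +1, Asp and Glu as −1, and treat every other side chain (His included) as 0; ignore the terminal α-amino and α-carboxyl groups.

Positive (K, R): R4, R17, K21, R22, K23, K25, K27 → +7.
Negative (D, E): D2, D3, D5, E16, D24, E28 → −6.
Net charge = (+7) + (−6) = +1.

+1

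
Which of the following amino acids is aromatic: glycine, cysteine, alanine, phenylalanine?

F, W, and Y each carry an aromatic ring on the side chain.
Of the listed options, only phenylalanine belongs to this group.

phenylalanine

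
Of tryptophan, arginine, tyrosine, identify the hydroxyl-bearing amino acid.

tyrosine

Serine (S), threonine (T), and tyrosine (Y) each carry a hydroxyl group on the side chain.
Of the listed options, only tyrosine belongs to this group.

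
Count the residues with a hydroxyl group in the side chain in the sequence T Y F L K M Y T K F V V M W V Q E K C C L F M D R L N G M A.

S, T, and Y are the three residues with a side-chain hydroxyl.
Matching residues: T1, Y2, Y7, T8.

4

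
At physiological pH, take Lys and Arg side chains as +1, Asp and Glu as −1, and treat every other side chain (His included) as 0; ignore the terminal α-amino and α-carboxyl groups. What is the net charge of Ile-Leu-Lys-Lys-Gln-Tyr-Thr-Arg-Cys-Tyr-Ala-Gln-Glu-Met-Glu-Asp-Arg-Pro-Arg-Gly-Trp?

Positive (K, R): Lys3, Lys4, Arg8, Arg17, Arg19 → +5.
Negative (D, E): Glu13, Glu15, Asp16 → −3.
Net charge = (+5) + (−3) = +2.

+2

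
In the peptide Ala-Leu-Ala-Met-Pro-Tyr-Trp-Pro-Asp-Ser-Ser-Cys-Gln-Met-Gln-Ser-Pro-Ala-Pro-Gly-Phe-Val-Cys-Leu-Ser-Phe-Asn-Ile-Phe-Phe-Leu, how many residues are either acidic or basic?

Acidic: D, E. Basic: H, K, R.
Acidic residues here: Asp9 (1).
Basic residues here: none (0).
The two groups share no amino acid, so total = 1 + 0 = 1.

1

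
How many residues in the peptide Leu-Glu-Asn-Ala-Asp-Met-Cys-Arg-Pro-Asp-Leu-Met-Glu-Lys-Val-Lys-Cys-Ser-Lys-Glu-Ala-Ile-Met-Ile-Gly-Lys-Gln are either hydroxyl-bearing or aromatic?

Hydroxyl-bearing: S, T, Y. Aromatic: F, W, Y.
Hydroxyl-bearing residues here: Ser18 (1).
Aromatic residues here: none (0).
(Y belongs to both groups, but none appear in this sequence.) Total = 1 + 0 = 1.

1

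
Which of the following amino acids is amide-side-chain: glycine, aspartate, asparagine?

asparagine

The amide-side-chain residues are Asn (N) and Gln (Q).
Of the listed options, only asparagine belongs to this group.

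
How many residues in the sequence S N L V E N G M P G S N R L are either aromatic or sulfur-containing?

1

Aromatic: F, W, Y. Sulfur-containing: C, M.
Aromatic residues here: none (0).
Sulfur-containing residues here: M8 (1).
The two groups share no amino acid, so total = 0 + 1 = 1.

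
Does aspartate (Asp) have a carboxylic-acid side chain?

The acidic residues are Asp (D) and Glu (E), whose side chains end in a carboxylate group.
Aspartate is in this group.

Yes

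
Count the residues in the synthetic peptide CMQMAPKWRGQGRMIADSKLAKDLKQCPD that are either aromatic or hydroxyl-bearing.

2

Aromatic: F, W, Y. Hydroxyl-bearing: S, T, Y.
Aromatic residues here: W8 (1).
Hydroxyl-bearing residues here: S18 (1).
(Y belongs to both groups, but none appear in this sequence.) Total = 1 + 1 = 2.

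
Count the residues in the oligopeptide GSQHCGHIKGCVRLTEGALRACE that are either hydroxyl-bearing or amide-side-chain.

Hydroxyl-bearing: S, T, Y. Amide-side-chain: N, Q.
Hydroxyl-bearing residues here: S2, T15 (2).
Amide-side-chain residues here: Q3 (1).
The two groups share no amino acid, so total = 2 + 1 = 3.

3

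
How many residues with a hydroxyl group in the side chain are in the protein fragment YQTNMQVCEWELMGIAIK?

S, T, and Y are the three residues with a side-chain hydroxyl.
Matching residues: Y1, T3.

2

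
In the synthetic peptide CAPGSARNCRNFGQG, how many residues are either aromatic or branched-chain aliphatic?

Aromatic: F, W, Y. Branched-chain aliphatic: I, L, V.
Aromatic residues here: F12 (1).
Branched-chain aliphatic residues here: none (0).
The two groups share no amino acid, so total = 1 + 0 = 1.

1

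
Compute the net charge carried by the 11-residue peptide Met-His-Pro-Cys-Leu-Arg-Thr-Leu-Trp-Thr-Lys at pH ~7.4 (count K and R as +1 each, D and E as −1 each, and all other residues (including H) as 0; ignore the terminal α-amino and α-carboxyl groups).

+2

Positive (K, R): Arg6, Lys11 → +2.
Negative (D, E): none → −0.
Net charge = (+2) + (−0) = +2.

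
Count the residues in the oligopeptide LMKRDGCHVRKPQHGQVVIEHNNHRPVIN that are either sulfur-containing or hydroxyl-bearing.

2

Sulfur-containing: C, M. Hydroxyl-bearing: S, T, Y.
Sulfur-containing residues here: M2, C7 (2).
Hydroxyl-bearing residues here: none (0).
The two groups share no amino acid, so total = 2 + 0 = 2.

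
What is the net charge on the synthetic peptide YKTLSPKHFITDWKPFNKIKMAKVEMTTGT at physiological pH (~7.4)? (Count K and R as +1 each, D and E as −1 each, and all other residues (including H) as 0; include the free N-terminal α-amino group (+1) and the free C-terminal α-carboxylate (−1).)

+4

Positive (K, R): K2, K7, K14, K18, K20, K23 → +6.
Negative (D, E): D12, E25 → −2.
The N-terminus (+1) and C-terminus (−1) cancel.
Net charge = (+6) + (−2) = +4.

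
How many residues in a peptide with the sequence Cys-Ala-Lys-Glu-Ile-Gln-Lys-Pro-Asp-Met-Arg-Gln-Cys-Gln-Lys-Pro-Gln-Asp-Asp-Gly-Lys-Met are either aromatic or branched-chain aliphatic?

1

Aromatic: F, W, Y. Branched-chain aliphatic: I, L, V.
Aromatic residues here: none (0).
Branched-chain aliphatic residues here: Ile5 (1).
The two groups share no amino acid, so total = 0 + 1 = 1.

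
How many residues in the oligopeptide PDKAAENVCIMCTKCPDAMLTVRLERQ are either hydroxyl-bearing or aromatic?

Hydroxyl-bearing: S, T, Y. Aromatic: F, W, Y.
Hydroxyl-bearing residues here: T13, T21 (2).
Aromatic residues here: none (0).
(Y belongs to both groups, but none appear in this sequence.) Total = 2 + 0 = 2.

2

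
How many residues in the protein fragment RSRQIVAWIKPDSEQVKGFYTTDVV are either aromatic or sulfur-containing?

Aromatic: F, W, Y. Sulfur-containing: C, M.
Aromatic residues here: W8, F19, Y20 (3).
Sulfur-containing residues here: none (0).
The two groups share no amino acid, so total = 3 + 0 = 3.

3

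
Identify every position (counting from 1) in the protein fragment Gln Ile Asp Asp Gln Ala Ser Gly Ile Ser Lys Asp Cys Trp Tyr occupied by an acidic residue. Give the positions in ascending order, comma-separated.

3, 4, 12

The acidic residues are Asp (D) and Glu (E), whose side chains end in a carboxylate group.
Matching residues: Asp3, Asp4, Asp12.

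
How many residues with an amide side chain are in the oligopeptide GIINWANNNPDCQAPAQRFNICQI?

Asparagine (N) and glutamine (Q) have uncharged amide side chains.
Matching residues: N4, N7, N8, N9, Q13, Q17, N20, Q23.

8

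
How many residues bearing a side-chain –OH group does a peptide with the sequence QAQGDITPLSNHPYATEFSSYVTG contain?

The –OH-bearing residues are Ser, Thr (aliphatic alcohols), and Tyr (phenol).
Matching residues: T7, S10, Y14, T16, S19, S20, Y21, T23.

8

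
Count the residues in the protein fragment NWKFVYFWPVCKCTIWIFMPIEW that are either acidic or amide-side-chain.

Acidic: D, E. Amide-side-chain: N, Q.
Acidic residues here: E22 (1).
Amide-side-chain residues here: N1 (1).
The two groups share no amino acid, so total = 1 + 1 = 2.

2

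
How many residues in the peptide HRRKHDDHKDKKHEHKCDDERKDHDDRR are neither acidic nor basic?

1

Acidic: D, E. Basic: K, R, H. All other residues are neither.
Matching residues: C17.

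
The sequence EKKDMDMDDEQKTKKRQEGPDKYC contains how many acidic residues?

8

Only D (aspartate) and E (glutamate) carry a side-chain carboxylic acid.
Matching residues: E1, D4, D6, D8, D9, E10, E18, D21.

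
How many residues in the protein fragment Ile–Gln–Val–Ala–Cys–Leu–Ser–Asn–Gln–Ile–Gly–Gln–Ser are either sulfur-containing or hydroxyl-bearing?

Sulfur-containing: C, M. Hydroxyl-bearing: S, T, Y.
Sulfur-containing residues here: Cys5 (1).
Hydroxyl-bearing residues here: Ser7, Ser13 (2).
The two groups share no amino acid, so total = 1 + 2 = 3.

3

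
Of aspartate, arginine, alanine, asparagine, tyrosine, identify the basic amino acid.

arginine

K, R, and H are the three residues with basic side chains (ε-amine, guanidinium, and imidazole respectively).
Of the listed options, only arginine belongs to this group.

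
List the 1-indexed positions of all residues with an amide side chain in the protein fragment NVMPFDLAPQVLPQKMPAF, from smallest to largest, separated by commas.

Only N (asparagine) and Q (glutamine) carry a side-chain carboxamide.
Matching residues: N1, Q10, Q14.

1, 10, 14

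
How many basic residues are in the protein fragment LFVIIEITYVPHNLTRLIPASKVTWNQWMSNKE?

The basic amino acids are Lys (K), Arg (R), and His (H).
Matching residues: H12, R16, K22, K32.

4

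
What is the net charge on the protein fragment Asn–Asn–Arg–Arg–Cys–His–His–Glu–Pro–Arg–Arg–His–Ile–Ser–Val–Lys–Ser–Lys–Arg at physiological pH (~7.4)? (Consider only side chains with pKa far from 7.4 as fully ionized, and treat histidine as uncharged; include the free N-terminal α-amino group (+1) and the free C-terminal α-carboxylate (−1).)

At pH ~7.4 the Lys and Arg side chains are protonated (+1), the Asp and Glu side chains are deprotonated (−1), and with His taken as neutral all other side chains carry no charge.
Positive (K, R): Arg3, Arg4, Arg10, Arg11, Lys16, Lys18, Arg19 → +7.
Negative (D, E): Glu8 → −1.
The N-terminus (+1) and C-terminus (−1) cancel.
Net charge = (+7) + (−1) = +6.

+6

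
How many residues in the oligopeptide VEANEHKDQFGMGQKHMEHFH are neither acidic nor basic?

11

Acidic: D, E. Basic: K, R, H. All other residues are neither.
Matching residues: V1, A3, N4, Q9, F10, G11, M12, G13, Q14, M17, F20.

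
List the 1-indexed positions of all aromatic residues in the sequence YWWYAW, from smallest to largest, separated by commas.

1, 2, 3, 4, 6

The aromatic amino acids are Phe (F, benzyl), Trp (W, indole), and Tyr (Y, phenol).
Matching residues: Y1, W2, W3, Y4, W6.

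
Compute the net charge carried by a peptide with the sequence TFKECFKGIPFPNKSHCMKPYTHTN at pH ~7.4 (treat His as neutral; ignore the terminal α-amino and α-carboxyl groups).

Near pH 7.4, K and R contribute +1 each, D and E contribute −1 each, and every other side chain (His included, as stated) is uncharged.
Positive (K, R): K3, K7, K14, K19 → +4.
Negative (D, E): E4 → −1.
Net charge = (+4) + (−1) = +3.

+3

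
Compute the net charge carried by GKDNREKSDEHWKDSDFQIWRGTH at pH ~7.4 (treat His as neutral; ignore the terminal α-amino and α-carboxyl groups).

At pH ~7.4 the Lys and Arg side chains are protonated (+1), the Asp and Glu side chains are deprotonated (−1), and with His taken as neutral all other side chains carry no charge.
Positive (K, R): K2, R5, K7, K13, R21 → +5.
Negative (D, E): D3, E6, D9, E10, D14, D16 → −6.
Net charge = (+5) + (−6) = −1.

-1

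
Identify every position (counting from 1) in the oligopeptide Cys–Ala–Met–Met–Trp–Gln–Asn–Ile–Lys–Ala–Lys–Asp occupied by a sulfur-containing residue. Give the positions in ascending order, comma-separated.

The sulfur-bearing residues are cysteine (–SH) and methionine (–S–CH₃).
Matching residues: Cys1, Met3, Met4.

1, 3, 4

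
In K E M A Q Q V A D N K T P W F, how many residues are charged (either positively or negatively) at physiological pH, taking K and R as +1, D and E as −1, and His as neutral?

4

Charged side chains at pH ~7.4: K, R (positive); D, E (negative).
Matching residues: K1, E2, D9, K11.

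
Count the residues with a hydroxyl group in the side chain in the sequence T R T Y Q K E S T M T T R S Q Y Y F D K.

The –OH-bearing residues are Ser, Thr (aliphatic alcohols), and Tyr (phenol).
Matching residues: T1, T3, Y4, S8, T9, T11, T12, S14, Y16, Y17.

10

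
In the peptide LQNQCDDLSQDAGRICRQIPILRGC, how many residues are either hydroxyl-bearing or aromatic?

1

Hydroxyl-bearing: S, T, Y. Aromatic: F, W, Y.
Hydroxyl-bearing residues here: S9 (1).
Aromatic residues here: none (0).
(Y belongs to both groups, but none appear in this sequence.) Total = 1 + 0 = 1.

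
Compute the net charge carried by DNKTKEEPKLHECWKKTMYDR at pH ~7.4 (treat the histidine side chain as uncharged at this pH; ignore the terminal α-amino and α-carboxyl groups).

The side chains ionized at physiological pH are Lys/Arg (+1) and Asp/Glu (−1); with His treated as neutral, nothing else contributes.
Positive (K, R): K3, K5, K9, K15, K16, R21 → +6.
Negative (D, E): D1, E6, E7, E12, D20 → −5.
Net charge = (+6) + (−5) = +1.

+1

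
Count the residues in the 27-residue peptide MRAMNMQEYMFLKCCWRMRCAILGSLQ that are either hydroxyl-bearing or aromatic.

4

Hydroxyl-bearing: S, T, Y. Aromatic: F, W, Y.
Hydroxyl-bearing residues here: Y9, S25 (2).
Aromatic residues here: Y9, F11, W16 (3).
Y is in both groups, so the 1 Y residue must not be double-counted.
Total = 2 + 3 − 1 = 4.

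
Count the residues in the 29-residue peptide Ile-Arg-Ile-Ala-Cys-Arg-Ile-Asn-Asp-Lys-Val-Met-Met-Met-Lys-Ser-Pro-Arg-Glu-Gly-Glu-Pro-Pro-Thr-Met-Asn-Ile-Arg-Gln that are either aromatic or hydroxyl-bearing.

2

Aromatic: F, W, Y. Hydroxyl-bearing: S, T, Y.
Aromatic residues here: none (0).
Hydroxyl-bearing residues here: Ser16, Thr24 (2).
(Y belongs to both groups, but none appear in this sequence.) Total = 0 + 2 = 2.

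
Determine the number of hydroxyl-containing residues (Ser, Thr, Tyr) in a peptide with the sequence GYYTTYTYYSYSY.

12

Matching residues: Y2, Y3, T4, T5, Y6, T7, Y8, Y9, S10, Y11, S12, Y13.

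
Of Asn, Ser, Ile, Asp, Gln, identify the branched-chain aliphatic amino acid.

Ile

V, L, and I make up the branched-chain aliphatic group.
Of the listed options, only Ile belongs to this group.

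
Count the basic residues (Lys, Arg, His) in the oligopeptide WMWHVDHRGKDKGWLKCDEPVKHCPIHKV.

Matching residues: H4, H7, R8, K10, K12, K16, K22, H23, H27, K28.

10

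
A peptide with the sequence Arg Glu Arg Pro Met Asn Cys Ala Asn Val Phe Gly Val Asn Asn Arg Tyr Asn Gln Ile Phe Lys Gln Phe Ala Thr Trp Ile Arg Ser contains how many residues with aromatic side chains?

F, W, and Y each carry an aromatic ring on the side chain.
Matching residues: Phe11, Tyr17, Phe21, Phe24, Trp27.

5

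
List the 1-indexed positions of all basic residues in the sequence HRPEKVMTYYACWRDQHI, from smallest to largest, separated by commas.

1, 2, 5, 14, 17

The basic amino acids are Lys (K), Arg (R), and His (H).
Matching residues: H1, R2, K5, R14, H17.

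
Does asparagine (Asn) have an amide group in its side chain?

Only N (asparagine) and Q (glutamine) carry a side-chain carboxamide.
Asparagine is in this group.

Yes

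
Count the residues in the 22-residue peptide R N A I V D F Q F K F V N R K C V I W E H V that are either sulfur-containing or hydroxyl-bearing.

Sulfur-containing: C, M. Hydroxyl-bearing: S, T, Y.
Sulfur-containing residues here: C16 (1).
Hydroxyl-bearing residues here: none (0).
The two groups share no amino acid, so total = 1 + 0 = 1.

1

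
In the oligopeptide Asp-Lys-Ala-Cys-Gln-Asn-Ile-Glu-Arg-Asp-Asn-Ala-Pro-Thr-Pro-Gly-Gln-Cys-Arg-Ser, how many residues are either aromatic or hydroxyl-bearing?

Aromatic: F, W, Y. Hydroxyl-bearing: S, T, Y.
Aromatic residues here: none (0).
Hydroxyl-bearing residues here: Thr14, Ser20 (2).
(Y belongs to both groups, but none appear in this sequence.) Total = 0 + 2 = 2.

2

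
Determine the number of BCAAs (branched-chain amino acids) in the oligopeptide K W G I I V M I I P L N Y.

The BCAAs are Val, Leu, and Ile — aliphatic side chains with a branch point.
Matching residues: I4, I5, V6, I8, I9, L11.

6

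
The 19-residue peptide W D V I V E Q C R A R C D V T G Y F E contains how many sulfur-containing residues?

The sulfur-bearing residues are cysteine (–SH) and methionine (–S–CH₃).
Matching residues: C8, C12.

2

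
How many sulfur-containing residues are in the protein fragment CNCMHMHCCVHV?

Only Cys (C) and Met (M) have a sulfur atom in the side chain.
Matching residues: C1, C3, M4, M6, C8, C9.

6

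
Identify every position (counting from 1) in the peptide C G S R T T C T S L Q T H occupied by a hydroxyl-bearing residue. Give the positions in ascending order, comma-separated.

3, 5, 6, 8, 9, 12

Serine (S), threonine (T), and tyrosine (Y) each carry a hydroxyl group on the side chain.
Matching residues: S3, T5, T6, T8, S9, T12.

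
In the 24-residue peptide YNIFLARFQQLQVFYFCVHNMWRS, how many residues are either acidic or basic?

Acidic: D, E. Basic: H, K, R.
Acidic residues here: none (0).
Basic residues here: R7, H19, R23 (3).
The two groups share no amino acid, so total = 0 + 3 = 3.

3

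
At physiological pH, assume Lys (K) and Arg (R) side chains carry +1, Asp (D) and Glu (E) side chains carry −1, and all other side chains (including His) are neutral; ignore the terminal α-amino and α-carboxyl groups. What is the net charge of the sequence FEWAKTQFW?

Positive (K, R): K5 → +1.
Negative (D, E): E2 → −1.
Net charge = (+1) + (−1) = 0.

0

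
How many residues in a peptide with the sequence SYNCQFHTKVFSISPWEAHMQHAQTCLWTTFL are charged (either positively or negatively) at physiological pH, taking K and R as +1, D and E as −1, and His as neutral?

2

Charged side chains at pH ~7.4: K, R (positive); D, E (negative).
Matching residues: K9, E17.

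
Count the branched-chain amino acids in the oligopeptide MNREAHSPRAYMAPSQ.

0

V, L, and I make up the branched-chain aliphatic group.
None of the 16 residues belong to this group.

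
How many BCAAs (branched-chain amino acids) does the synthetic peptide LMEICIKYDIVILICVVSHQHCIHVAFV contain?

13

V, L, and I make up the branched-chain aliphatic group.
Matching residues: L1, I4, I6, I10, V11, I12, L13, I14, V16, V17, I23, V25, V28.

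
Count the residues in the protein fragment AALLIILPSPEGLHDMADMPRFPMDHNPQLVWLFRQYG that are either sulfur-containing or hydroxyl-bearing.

5

Sulfur-containing: C, M. Hydroxyl-bearing: S, T, Y.
Sulfur-containing residues here: M16, M19, M24 (3).
Hydroxyl-bearing residues here: S9, Y37 (2).
The two groups share no amino acid, so total = 3 + 2 = 5.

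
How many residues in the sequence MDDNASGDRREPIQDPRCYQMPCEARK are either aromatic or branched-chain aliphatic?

2

Aromatic: F, W, Y. Branched-chain aliphatic: I, L, V.
Aromatic residues here: Y19 (1).
Branched-chain aliphatic residues here: I13 (1).
The two groups share no amino acid, so total = 1 + 1 = 2.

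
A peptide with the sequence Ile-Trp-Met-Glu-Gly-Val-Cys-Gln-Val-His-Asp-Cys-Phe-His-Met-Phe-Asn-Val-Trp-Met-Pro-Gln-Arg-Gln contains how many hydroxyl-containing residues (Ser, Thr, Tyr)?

None of the 24 residues belong to this group.

0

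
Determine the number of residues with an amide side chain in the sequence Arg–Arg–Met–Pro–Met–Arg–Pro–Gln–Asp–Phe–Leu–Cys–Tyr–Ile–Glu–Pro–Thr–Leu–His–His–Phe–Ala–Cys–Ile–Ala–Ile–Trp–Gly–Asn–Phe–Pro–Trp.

2

The amide-side-chain residues are Asn (N) and Gln (Q).
Matching residues: Gln8, Asn29.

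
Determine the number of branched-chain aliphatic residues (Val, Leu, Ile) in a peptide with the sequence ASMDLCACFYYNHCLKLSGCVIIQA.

6

Matching residues: L5, L15, L17, V21, I22, I23.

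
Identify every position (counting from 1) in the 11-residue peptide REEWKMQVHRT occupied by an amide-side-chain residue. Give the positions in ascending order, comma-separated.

7

Only N (asparagine) and Q (glutamine) carry a side-chain carboxamide.
Matching residues: Q7.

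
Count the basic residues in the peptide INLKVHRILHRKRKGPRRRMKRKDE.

K, R, and H are the three residues with basic side chains (ε-amine, guanidinium, and imidazole respectively).
Matching residues: K4, H6, R7, H10, R11, K12, R13, K14, R17, R18, R19, K21, R22, K23.

14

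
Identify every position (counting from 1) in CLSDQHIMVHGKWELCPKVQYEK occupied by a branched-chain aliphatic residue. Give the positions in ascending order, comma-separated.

2, 7, 9, 15, 19

Valine (V), leucine (L), and isoleucine (I) are the branched-chain amino acids.
Matching residues: L2, I7, V9, L15, V19.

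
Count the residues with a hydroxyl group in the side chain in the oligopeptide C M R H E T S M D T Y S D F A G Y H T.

S, T, and Y are the three residues with a side-chain hydroxyl.
Matching residues: T6, S7, T10, Y11, S12, Y17, T19.

7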